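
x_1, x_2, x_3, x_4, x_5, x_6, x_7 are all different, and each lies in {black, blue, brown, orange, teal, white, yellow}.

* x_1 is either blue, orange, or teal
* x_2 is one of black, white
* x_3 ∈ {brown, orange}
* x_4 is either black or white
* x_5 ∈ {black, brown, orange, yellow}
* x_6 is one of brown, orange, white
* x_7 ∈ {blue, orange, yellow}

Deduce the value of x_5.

Among the 7 variables, teal fits only x_1 (and all 7 values in {black, blue, brown, orange, teal, white, yellow} must be used), so x_1 = teal.
The 6 still-open variables draw from only 6 values {black, blue, brown, orange, white, yellow}, so each is used; only x_7 can be blue, hence x_7 = blue.
The 5 still-open variables together cover exactly {black, brown, orange, white, yellow} — 5 values for 5 variables — and yellow appears only in x_5's list, so x_5 = yellow.

yellow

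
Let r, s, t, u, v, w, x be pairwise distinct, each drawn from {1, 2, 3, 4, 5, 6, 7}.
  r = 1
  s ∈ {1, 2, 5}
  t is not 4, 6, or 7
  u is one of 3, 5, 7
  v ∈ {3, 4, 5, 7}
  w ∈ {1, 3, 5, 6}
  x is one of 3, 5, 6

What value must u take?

r must be 1 (only option left). Eliminate 1 elsewhere: s, t, w.
The 6 still-open variables draw from only 6 values {2, 3, 4, 5, 6, 7}, so each is used; only v can be 4, hence v = 4.
The 5 still-open variables together cover exactly {2, 3, 5, 6, 7} — 5 values for 5 variables — and 7 appears only in u's list, so u = 7.

7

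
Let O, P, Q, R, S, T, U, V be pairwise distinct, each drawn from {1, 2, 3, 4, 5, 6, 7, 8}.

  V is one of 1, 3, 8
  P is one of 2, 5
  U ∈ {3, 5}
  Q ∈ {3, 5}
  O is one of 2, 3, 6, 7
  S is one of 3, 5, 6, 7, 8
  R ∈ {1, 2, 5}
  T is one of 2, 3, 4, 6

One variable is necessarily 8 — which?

The 8 variables together cover exactly {1, 2, 3, 4, 5, 6, 7, 8} — 8 values for 8 variables — and 4 appears only in T's list, so T = 4.
Q and U share exactly the 2 values {3, 5}; by pigeonhole those values go to them, so strike 3, 5 from O, P, R, S, V.
P has just one choice, so P = 2. Eliminate 2 elsewhere: O, R.
R must be 1 (only option left). So V can't be 1.
So 8 goes to V.

V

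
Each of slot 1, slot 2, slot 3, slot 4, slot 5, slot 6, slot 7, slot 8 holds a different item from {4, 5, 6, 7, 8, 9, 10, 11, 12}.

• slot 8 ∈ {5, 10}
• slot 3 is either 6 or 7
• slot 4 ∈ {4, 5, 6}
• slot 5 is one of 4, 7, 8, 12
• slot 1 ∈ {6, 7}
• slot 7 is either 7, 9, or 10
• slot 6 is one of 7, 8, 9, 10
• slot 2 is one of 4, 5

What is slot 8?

10

The 8 variables draw from only 8 values {4, 5, 6, 7, 8, 9, 10, 12}, so each is used; only slot 5 can be 12, hence slot 5 = 12.
The 7 still-open variables draw from only 7 values {4, 5, 6, 7, 8, 9, 10}, so each is used; only slot 6 can be 8, hence slot 6 = 8.
The 6 still-open variables draw from only 6 values {4, 5, 6, 7, 9, 10}, so each is used; only slot 7 can be 9, hence slot 7 = 9.
Among the 5 still-open variables, 10 fits only slot 8 (and all 5 values in {4, 5, 6, 7, 10} must be used), so slot 8 = 10.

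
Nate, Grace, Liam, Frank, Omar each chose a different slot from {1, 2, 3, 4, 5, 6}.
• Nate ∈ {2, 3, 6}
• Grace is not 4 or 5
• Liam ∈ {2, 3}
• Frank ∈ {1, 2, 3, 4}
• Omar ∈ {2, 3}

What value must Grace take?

1

The 5 variables draw from only 5 values {1, 2, 3, 4, 6}, so each is used; only Frank can be 4, hence Frank = 4.
The 4 still-open variables together cover exactly {1, 2, 3, 6} — 4 values for 4 variables — and 1 appears only in Grace's list, so Grace = 1.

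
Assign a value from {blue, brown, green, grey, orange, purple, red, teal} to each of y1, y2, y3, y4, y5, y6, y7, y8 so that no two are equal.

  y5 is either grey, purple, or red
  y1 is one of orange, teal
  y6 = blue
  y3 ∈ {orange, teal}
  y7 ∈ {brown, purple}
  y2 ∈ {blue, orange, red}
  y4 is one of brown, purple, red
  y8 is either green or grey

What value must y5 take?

grey

y6 must be blue (only option left). Strike blue from y2.
The 7 still-open variables together cover exactly {brown, green, grey, orange, purple, red, teal} — 7 values for 7 variables — and green appears only in y8's list, so y8 = green.
Among the 6 still-open variables, grey fits only y5 (and all 6 values in {brown, grey, orange, purple, red, teal} must be used), so y5 = grey.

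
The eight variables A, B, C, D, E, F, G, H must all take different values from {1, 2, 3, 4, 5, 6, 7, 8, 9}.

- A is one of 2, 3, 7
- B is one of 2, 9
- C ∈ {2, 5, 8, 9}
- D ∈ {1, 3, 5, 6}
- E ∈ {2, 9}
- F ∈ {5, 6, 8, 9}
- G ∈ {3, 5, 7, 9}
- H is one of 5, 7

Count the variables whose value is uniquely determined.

3

The 8 variables together cover exactly {1, 2, 3, 5, 6, 7, 8, 9} — 8 values for 8 variables — and 1 appears only in D's list, so D = 1.
The 7 still-open variables together cover exactly {2, 3, 5, 6, 7, 8, 9} — 7 values for 7 variables — and 6 appears only in F's list, so F = 6.
The 6 still-open variables draw from only 6 values {2, 3, 5, 7, 8, 9}, so each is used; only C can be 8, hence C = 8.
The 2 variables B and E are confined to {2, 9}, which locks those values in; drop them from A, G.
Determined: C=8, D=1, F=6. The other variables each still have more than one consistent value. That makes 3.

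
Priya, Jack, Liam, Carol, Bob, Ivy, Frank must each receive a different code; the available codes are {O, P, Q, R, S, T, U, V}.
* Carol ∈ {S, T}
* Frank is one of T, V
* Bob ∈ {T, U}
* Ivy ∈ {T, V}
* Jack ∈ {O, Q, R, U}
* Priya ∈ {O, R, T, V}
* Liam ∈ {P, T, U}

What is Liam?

P

The 2 variables Ivy and Frank are confined to {T, V}, which locks those values in; drop them from Priya, Liam, Carol, Bob.
That leaves Carol = S.
Bob has just one choice, so Bob = U. Remove U from Jack, Liam.
So Liam = P.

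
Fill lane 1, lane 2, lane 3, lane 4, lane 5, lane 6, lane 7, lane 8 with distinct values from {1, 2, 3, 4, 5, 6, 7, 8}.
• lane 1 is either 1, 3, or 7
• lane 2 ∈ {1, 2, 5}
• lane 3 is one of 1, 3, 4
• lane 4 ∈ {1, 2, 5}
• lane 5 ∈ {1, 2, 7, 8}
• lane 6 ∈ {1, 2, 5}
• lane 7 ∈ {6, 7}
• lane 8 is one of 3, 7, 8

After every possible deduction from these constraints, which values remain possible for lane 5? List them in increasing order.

7, 8

The 8 variables draw from only 8 values {1, 2, 3, 4, 5, 6, 7, 8}, so each is used; only lane 3 can be 4, hence lane 3 = 4.
Among the 7 still-open variables, 6 fits only lane 7 (and all 7 values in {1, 2, 3, 5, 6, 7, 8} must be used), so lane 7 = 6.
The 3 variables lane 2, lane 4, lane 6 are confined to {1, 2, 5}, which locks those values in; drop them from lane 1, lane 5.
No further eliminations apply; lane 5 can still be any of 7, 8.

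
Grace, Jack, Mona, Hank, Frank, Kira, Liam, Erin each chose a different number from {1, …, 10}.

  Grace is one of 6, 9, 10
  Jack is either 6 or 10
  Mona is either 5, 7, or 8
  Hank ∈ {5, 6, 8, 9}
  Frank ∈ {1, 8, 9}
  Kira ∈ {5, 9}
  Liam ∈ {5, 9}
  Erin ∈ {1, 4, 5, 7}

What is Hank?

The 8 variables draw from only 8 values {1, 4, 5, 6, 7, 8, 9, 10}, so each is used; only Erin can be 4, hence Erin = 4.
The 7 still-open variables together cover exactly {1, 5, 6, 7, 8, 9, 10} — 7 values for 7 variables — and 1 appears only in Frank's list, so Frank = 1.
Among the 6 still-open variables, 7 fits only Mona (and all 6 values in {5, 6, 7, 8, 9, 10} must be used), so Mona = 7.
The 5 still-open variables draw from only 5 values {5, 6, 8, 9, 10}, so each is used; only Hank can be 8, hence Hank = 8.

8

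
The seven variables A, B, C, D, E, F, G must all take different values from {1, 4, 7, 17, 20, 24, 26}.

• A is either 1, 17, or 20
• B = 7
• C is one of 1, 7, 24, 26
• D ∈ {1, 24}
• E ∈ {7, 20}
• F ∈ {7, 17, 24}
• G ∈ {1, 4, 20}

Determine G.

4

B has just one choice, so B = 7. So C, E, F can't be 7.
E must be 20 (only option left). Strike 20 from A, G.
The 5 still-open variables draw from only 5 values {1, 4, 17, 24, 26}, so each is used; only G can be 4, hence G = 4.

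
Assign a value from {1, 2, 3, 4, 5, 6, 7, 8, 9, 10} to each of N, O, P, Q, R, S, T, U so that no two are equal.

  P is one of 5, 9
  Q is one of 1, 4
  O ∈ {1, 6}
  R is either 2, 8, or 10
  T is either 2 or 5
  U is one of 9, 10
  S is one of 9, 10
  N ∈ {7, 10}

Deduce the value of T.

2

S and U share exactly the 2 values {9, 10}; by pigeonhole those values go to them, so strike 9, 10 from N, P, R.
N's domain is down to {7}, so N = 7.
P has just one choice, so P = 5. Eliminate 5 elsewhere: T.
So T = 2.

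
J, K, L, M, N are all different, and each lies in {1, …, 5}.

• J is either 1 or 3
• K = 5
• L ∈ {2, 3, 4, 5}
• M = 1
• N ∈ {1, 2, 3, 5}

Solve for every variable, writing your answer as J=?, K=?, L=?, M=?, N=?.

K has just one choice, so K = 5. Strike 5 from L, N.
M has just one choice, so M = 1. Remove 1 from J, N.
That leaves J = 3. Strike 3 from L, N.
N's domain is down to {2}, so N = 2. Remove 2 from L.
L's domain is down to {4}, so L = 4.

J=3, K=5, L=4, M=1, N=2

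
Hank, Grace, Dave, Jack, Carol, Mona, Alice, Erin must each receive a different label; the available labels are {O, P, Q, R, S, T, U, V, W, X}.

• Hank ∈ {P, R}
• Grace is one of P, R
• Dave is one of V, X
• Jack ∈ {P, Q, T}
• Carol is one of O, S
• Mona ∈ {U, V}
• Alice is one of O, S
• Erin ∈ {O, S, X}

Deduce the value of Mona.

U

The 2 variables Hank and Grace are confined to {P, R}, which locks those values in; drop them from Jack.
Carol and Alice between them cover only {O, S} — a naked pair. Remove those values from Erin.
That leaves Erin = X. Remove X from Dave.
Dave must be V (only option left). Eliminate V elsewhere: Mona.
So Mona = U.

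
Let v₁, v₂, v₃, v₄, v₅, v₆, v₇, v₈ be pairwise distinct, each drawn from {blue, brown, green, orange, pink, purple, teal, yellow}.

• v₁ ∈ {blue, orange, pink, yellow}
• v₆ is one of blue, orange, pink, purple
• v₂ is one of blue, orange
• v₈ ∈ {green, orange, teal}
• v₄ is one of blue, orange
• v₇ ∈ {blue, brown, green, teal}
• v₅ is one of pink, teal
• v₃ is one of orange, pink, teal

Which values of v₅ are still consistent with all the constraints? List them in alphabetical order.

pink, teal

The 8 variables together cover exactly {blue, brown, green, orange, pink, purple, teal, yellow} — 8 values for 8 variables — and brown appears only in v₇'s list, so v₇ = brown.
The 7 still-open variables draw from only 7 values {blue, green, orange, pink, purple, teal, yellow}, so each is used; only v₈ can be green, hence v₈ = green.
The 6 still-open variables together cover exactly {blue, orange, pink, purple, teal, yellow} — 6 values for 6 variables — and purple appears only in v₆'s list, so v₆ = purple.
The 5 still-open variables draw from only 5 values {blue, orange, pink, teal, yellow}, so each is used; only v₁ can be yellow, hence v₁ = yellow.
The 2 variables v₂ and v₄ are confined to {blue, orange}, which locks those values in; drop them from v₃.
No further eliminations apply; v₅ can still be any of pink, teal.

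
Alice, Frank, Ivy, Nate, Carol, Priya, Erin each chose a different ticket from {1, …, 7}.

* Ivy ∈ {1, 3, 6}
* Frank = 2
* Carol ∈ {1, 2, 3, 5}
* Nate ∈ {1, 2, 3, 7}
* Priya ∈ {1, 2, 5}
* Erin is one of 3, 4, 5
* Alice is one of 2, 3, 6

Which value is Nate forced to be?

Frank must be 2 (only option left). Eliminate 2 elsewhere: Alice, Nate, Carol, Priya.
The 6 still-open variables draw from only 6 values {1, 3, 4, 5, 6, 7}, so each is used; only Erin can be 4, hence Erin = 4.
Among the 5 still-open variables, 7 fits only Nate (and all 5 values in {1, 3, 5, 6, 7} must be used), so Nate = 7.

7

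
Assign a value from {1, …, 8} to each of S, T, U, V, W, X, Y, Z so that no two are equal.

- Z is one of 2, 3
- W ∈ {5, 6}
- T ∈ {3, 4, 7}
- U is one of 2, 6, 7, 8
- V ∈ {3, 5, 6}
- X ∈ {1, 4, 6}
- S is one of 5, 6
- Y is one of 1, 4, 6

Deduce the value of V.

3

The 8 variables draw from only 8 values {1, 2, 3, 4, 5, 6, 7, 8}, so each is used; only U can be 8, hence U = 8.
The 7 still-open variables draw from only 7 values {1, 2, 3, 4, 5, 6, 7}, so each is used; only Z can be 2, hence Z = 2.
The 6 still-open variables together cover exactly {1, 3, 4, 5, 6, 7} — 6 values for 6 variables — and 7 appears only in T's list, so T = 7.
The 5 still-open variables together cover exactly {1, 3, 4, 5, 6} — 5 values for 5 variables — and 3 appears only in V's list, so V = 3.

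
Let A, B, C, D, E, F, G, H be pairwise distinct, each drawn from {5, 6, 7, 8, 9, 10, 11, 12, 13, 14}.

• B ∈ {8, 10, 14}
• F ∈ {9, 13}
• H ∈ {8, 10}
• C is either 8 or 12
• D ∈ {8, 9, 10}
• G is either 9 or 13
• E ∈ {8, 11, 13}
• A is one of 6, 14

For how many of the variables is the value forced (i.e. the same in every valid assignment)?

4

The 8 variables draw from only 8 values {6, 8, 9, 10, 11, 12, 13, 14}, so each is used; only A can be 6, hence A = 6.
Among the 7 still-open variables, 11 fits only E (and all 7 values in {8, 9, 10, 11, 12, 13, 14} must be used), so E = 11.
The 6 still-open variables together cover exactly {8, 9, 10, 12, 13, 14} — 6 values for 6 variables — and 12 appears only in C's list, so C = 12.
Among the 5 still-open variables, 14 fits only B (and all 5 values in {8, 9, 10, 13, 14} must be used), so B = 14.
The 2 variables F and G are confined to {9, 13}, which locks those values in; drop them from D.
Determined: A=6, B=14, C=12, E=11. The other variables each still have more than one consistent value. That makes 4.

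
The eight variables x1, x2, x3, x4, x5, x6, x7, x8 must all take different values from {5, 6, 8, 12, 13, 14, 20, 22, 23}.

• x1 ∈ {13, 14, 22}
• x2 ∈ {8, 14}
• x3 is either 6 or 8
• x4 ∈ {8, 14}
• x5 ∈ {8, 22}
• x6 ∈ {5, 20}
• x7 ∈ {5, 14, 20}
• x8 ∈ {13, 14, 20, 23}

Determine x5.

22

Among the 8 variables, 6 fits only x3 (and all 8 values in {5, 6, 8, 13, 14, 20, 22, 23} must be used), so x3 = 6.
Among the 7 still-open variables, 23 fits only x8 (and all 7 values in {5, 8, 13, 14, 20, 22, 23} must be used), so x8 = 23.
The 6 still-open variables draw from only 6 values {5, 8, 13, 14, 20, 22}, so each is used; only x1 can be 13, hence x1 = 13.
The 5 still-open variables draw from only 5 values {5, 8, 14, 20, 22}, so each is used; only x5 can be 22, hence x5 = 22.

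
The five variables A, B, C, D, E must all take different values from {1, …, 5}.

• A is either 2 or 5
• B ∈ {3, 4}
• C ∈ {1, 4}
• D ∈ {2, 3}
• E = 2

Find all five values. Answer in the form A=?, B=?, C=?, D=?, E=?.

E must be 2 (only option left). Strike 2 from A, D.
A's domain is down to {5}, so A = 5.
D's domain is down to {3}, so D = 3. So B can't be 3.
B's domain is down to {4}, so B = 4. Remove 4 from C.
That leaves C = 1.

A=5, B=4, C=1, D=3, E=2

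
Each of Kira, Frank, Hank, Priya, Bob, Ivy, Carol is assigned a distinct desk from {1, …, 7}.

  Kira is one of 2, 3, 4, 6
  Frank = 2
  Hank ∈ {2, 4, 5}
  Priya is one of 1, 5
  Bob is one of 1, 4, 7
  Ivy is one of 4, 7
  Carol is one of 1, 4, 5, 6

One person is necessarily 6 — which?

Frank's domain is down to {2}, so Frank = 2. Strike 2 from Kira, Hank.
Among the 6 still-open variables, 3 fits only Kira (and all 6 values in {1, 3, 4, 5, 6, 7} must be used), so Kira = 3.
The 5 still-open variables draw from only 5 values {1, 4, 5, 6, 7}, so each is used; only Carol can be 6, hence Carol = 6.

Carol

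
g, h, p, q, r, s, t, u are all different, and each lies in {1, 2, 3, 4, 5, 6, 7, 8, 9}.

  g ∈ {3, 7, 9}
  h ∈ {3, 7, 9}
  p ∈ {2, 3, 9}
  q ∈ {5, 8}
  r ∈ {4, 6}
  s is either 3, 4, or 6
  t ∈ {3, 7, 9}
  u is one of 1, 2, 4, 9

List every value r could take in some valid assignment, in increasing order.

4, 6

The 3 variables g, h, t are confined to {3, 7, 9}, which locks those values in; drop them from p, s, u.
p must be 2 (only option left). Strike 2 from u.
r and s share exactly the 2 values {4, 6}; by pigeonhole those values go to them, so strike 4, 6 from u.
u has just one choice, so u = 1.
No further eliminations apply; r can still be any of 4, 6.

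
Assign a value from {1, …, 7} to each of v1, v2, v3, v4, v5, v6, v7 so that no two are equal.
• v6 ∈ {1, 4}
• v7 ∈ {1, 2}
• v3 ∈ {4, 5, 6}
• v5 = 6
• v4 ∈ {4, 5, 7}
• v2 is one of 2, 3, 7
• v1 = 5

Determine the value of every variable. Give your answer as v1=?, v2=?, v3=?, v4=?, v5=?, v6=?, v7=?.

v1 has just one choice, so v1 = 5. Eliminate 5 elsewhere: v3, v4.
v5 must be 6 (only option left). So v3 can't be 6.
v3's domain is down to {4}, so v3 = 4. Eliminate 4 elsewhere: v4, v6.
That leaves v4 = 7. Eliminate 7 elsewhere: v2.
v6 must be 1 (only option left). So v7 can't be 1.
v7 has just one choice, so v7 = 2. Strike 2 from v2.
v2 must be 3 (only option left).

v1=5, v2=3, v3=4, v4=7, v5=6, v6=1, v7=2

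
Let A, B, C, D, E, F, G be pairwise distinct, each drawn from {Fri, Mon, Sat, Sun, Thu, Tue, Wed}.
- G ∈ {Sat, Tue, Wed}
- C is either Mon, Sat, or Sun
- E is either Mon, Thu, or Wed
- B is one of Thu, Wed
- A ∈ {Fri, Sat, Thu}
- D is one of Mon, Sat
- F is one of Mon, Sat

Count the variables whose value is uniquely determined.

3

Among the 7 variables, Fri fits only A (and all 7 values in {Fri, Mon, Sat, Sun, Thu, Tue, Wed} must be used), so A = Fri.
The 6 still-open variables draw from only 6 values {Mon, Sat, Sun, Thu, Tue, Wed}, so each is used; only C can be Sun, hence C = Sun.
The 5 still-open variables draw from only 5 values {Mon, Sat, Thu, Tue, Wed}, so each is used; only G can be Tue, hence G = Tue.
D and F share exactly the 2 values {Mon, Sat}; by pigeonhole those values go to them, so strike Mon, Sat from E.
Determined: A=Fri, C=Sun, G=Tue. The other variables each still have more than one consistent value. That makes 3.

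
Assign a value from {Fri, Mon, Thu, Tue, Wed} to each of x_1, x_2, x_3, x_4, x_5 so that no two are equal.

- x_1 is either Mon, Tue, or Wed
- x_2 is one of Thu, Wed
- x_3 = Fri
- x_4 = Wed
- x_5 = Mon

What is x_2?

x_3 has just one choice, so x_3 = Fri.
That leaves x_4 = Wed. Strike Wed from x_1, x_2.
So x_2 = Thu.

Thu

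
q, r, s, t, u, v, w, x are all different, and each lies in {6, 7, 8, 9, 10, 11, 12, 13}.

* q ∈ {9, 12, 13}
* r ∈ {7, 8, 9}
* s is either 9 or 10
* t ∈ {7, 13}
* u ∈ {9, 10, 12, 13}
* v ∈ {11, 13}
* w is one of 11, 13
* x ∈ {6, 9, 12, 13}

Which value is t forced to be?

7

The 8 variables together cover exactly {6, 7, 8, 9, 10, 11, 12, 13} — 8 values for 8 variables — and 6 appears only in x's list, so x = 6.
The 7 still-open variables draw from only 7 values {7, 8, 9, 10, 11, 12, 13}, so each is used; only r can be 8, hence r = 8.
The 6 still-open variables draw from only 6 values {7, 9, 10, 11, 12, 13}, so each is used; only t can be 7, hence t = 7.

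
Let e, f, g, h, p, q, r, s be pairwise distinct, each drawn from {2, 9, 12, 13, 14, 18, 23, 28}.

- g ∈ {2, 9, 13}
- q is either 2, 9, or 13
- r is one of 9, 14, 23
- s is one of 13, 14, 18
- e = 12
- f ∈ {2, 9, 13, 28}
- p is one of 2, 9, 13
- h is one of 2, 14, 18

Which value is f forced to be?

e must be 12 (only option left).
Among the 7 still-open variables, 23 fits only r (and all 7 values in {2, 9, 13, 14, 18, 23, 28} must be used), so r = 23.
The 6 still-open variables together cover exactly {2, 9, 13, 14, 18, 28} — 6 values for 6 variables — and 28 appears only in f's list, so f = 28.

28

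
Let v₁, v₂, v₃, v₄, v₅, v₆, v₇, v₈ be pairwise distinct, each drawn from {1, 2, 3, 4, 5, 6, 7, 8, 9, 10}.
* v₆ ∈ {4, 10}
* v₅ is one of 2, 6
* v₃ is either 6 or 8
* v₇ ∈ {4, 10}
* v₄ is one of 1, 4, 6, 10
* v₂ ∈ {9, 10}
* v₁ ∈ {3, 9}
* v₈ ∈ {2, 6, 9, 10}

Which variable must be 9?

v₂

The 8 variables together cover exactly {1, 2, 3, 4, 6, 8, 9, 10} — 8 values for 8 variables — and 1 appears only in v₄'s list, so v₄ = 1.
The 7 still-open variables draw from only 7 values {2, 3, 4, 6, 8, 9, 10}, so each is used; only v₁ can be 3, hence v₁ = 3.
Among the 6 still-open variables, 8 fits only v₃ (and all 6 values in {2, 4, 6, 8, 9, 10} must be used), so v₃ = 8.
v₆ and v₇ share exactly the 2 values {4, 10}; by pigeonhole those values go to them, so strike 4, 10 from v₂, v₈.
So 9 goes to v₂.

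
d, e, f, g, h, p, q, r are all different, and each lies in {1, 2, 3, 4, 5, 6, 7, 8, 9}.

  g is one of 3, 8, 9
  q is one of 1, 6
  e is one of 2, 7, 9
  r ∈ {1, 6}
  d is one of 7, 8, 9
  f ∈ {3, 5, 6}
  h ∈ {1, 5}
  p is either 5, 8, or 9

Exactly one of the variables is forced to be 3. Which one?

f

Among the 8 variables, 2 fits only e (and all 8 values in {1, 2, 3, 5, 6, 7, 8, 9} must be used), so e = 2.
The 7 still-open variables draw from only 7 values {1, 3, 5, 6, 7, 8, 9}, so each is used; only d can be 7, hence d = 7.
q and r between them cover only {1, 6} — a naked pair. Remove those values from f, h.
h must be 5 (only option left). Eliminate 5 elsewhere: f, p.
So 3 goes to f.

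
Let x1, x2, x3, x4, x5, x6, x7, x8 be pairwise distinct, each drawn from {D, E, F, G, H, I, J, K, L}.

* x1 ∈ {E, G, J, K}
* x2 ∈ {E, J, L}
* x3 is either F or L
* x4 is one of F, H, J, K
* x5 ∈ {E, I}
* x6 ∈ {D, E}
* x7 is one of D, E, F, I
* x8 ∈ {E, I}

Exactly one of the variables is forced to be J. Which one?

x2

The 2 variables x5 and x8 are confined to {E, I}, which locks those values in; drop them from x1, x2, x6, x7.
x6 must be D (only option left). Eliminate D elsewhere: x7.
x7's domain is down to {F}, so x7 = F. Eliminate F elsewhere: x3, x4.
x3 has just one choice, so x3 = L. Strike L from x2.
So J goes to x2.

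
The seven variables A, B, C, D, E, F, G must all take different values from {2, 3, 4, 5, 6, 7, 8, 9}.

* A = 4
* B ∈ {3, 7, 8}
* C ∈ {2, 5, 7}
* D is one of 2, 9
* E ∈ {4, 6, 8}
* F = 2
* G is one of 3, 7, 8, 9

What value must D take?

9

A has just one choice, so A = 4. Remove 4 from E.
F has just one choice, so F = 2. Strike 2 from C, D.
So D = 9.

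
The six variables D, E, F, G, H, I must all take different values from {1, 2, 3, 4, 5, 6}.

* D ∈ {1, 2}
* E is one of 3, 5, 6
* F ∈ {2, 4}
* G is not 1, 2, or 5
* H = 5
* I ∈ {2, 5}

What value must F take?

4

H's domain is down to {5}, so H = 5. So E, I can't be 5.
I has just one choice, so I = 2. Eliminate 2 elsewhere: D, F.
So F = 4.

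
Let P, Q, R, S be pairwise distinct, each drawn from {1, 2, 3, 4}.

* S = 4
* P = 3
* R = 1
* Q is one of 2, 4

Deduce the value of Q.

2

P must be 3 (only option left).
R has just one choice, so R = 1.
S must be 4 (only option left). So Q can't be 4.
So Q = 2.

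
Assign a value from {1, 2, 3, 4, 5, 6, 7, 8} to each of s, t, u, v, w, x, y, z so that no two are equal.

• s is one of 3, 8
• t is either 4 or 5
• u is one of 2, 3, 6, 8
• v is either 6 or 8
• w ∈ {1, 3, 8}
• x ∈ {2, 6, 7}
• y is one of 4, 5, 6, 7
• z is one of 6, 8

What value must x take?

7

Among the 8 variables, 1 fits only w (and all 8 values in {1, 2, 3, 4, 5, 6, 7, 8} must be used), so w = 1.
v and z share exactly the 2 values {6, 8}; by pigeonhole those values go to them, so strike 6, 8 from s, u, x, y.
That leaves s = 3. Strike 3 from u.
That leaves u = 2. Eliminate 2 elsewhere: x.
So x = 7.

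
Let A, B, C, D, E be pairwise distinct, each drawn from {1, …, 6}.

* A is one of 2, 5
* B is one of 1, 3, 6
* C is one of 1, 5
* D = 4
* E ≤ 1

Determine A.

2

D has just one choice, so D = 4.
That leaves E = 1. So B, C can't be 1.
C's domain is down to {5}, so C = 5. Eliminate 5 elsewhere: A.
So A = 2.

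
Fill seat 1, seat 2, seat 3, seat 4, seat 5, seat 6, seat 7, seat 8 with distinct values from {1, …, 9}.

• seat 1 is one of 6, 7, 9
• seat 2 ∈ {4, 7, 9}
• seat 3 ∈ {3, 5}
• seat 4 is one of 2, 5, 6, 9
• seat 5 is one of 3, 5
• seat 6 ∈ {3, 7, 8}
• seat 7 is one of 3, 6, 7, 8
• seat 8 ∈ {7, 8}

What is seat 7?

The 8 variables together cover exactly {2, 3, 4, 5, 6, 7, 8, 9} — 8 values for 8 variables — and 2 appears only in seat 4's list, so seat 4 = 2.
The 7 still-open variables draw from only 7 values {3, 4, 5, 6, 7, 8, 9}, so each is used; only seat 2 can be 4, hence seat 2 = 4.
The 6 still-open variables draw from only 6 values {3, 5, 6, 7, 8, 9}, so each is used; only seat 1 can be 9, hence seat 1 = 9.
The 5 still-open variables draw from only 5 values {3, 5, 6, 7, 8}, so each is used; only seat 7 can be 6, hence seat 7 = 6.

6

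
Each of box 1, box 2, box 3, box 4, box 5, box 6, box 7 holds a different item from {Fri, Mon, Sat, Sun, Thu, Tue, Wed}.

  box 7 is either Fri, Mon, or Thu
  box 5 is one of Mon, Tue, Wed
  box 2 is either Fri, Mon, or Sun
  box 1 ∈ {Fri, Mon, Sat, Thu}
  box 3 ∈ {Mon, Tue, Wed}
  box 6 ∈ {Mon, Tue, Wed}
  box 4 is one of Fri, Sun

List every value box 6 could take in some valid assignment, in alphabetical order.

Mon, Tue, Wed

The 7 variables together cover exactly {Fri, Mon, Sat, Sun, Thu, Tue, Wed} — 7 values for 7 variables — and Sat appears only in box 1's list, so box 1 = Sat.
Among the 6 still-open variables, Thu fits only box 7 (and all 6 values in {Fri, Mon, Sun, Thu, Tue, Wed} must be used), so box 7 = Thu.
The 3 variables box 3, box 5, box 6 are confined to {Mon, Tue, Wed}, which locks those values in; drop them from box 2.
No further eliminations apply; box 6 can still be any of Mon, Tue, Wed.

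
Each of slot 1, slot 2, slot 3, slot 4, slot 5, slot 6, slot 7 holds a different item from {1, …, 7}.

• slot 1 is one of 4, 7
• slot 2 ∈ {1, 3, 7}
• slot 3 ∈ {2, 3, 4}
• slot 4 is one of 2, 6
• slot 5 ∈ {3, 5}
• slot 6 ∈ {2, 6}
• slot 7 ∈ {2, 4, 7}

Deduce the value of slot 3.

3

Among the 7 variables, 1 fits only slot 2 (and all 7 values in {1, 2, 3, 4, 5, 6, 7} must be used), so slot 2 = 1.
The 6 still-open variables draw from only 6 values {2, 3, 4, 5, 6, 7}, so each is used; only slot 5 can be 5, hence slot 5 = 5.
The 5 still-open variables draw from only 5 values {2, 3, 4, 6, 7}, so each is used; only slot 3 can be 3, hence slot 3 = 3.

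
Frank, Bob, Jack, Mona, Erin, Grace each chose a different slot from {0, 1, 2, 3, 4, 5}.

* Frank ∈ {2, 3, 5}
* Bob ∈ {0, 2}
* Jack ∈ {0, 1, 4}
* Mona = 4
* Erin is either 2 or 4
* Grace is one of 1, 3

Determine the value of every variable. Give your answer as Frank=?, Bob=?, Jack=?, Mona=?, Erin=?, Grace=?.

Frank=5, Bob=0, Jack=1, Mona=4, Erin=2, Grace=3

Mona must be 4 (only option left). Eliminate 4 elsewhere: Jack, Erin.
Erin must be 2 (only option left). Strike 2 from Frank, Bob.
That leaves Bob = 0. Remove 0 from Jack.
Jack has just one choice, so Jack = 1. Remove 1 from Grace.
Grace has just one choice, so Grace = 3. Eliminate 3 elsewhere: Frank.
Frank has just one choice, so Frank = 5.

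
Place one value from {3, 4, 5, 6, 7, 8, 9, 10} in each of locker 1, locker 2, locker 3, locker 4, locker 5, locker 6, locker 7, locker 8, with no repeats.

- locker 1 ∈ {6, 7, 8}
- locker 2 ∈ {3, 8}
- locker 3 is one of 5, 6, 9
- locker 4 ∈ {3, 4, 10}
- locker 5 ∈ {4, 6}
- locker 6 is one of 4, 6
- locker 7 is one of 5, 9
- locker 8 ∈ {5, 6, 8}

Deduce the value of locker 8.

8

The 8 variables draw from only 8 values {3, 4, 5, 6, 7, 8, 9, 10}, so each is used; only locker 1 can be 7, hence locker 1 = 7.
Among the 7 still-open variables, 10 fits only locker 4 (and all 7 values in {3, 4, 5, 6, 8, 9, 10} must be used), so locker 4 = 10.
The 6 still-open variables draw from only 6 values {3, 4, 5, 6, 8, 9}, so each is used; only locker 2 can be 3, hence locker 2 = 3.
The 5 still-open variables together cover exactly {4, 5, 6, 8, 9} — 5 values for 5 variables — and 8 appears only in locker 8's list, so locker 8 = 8.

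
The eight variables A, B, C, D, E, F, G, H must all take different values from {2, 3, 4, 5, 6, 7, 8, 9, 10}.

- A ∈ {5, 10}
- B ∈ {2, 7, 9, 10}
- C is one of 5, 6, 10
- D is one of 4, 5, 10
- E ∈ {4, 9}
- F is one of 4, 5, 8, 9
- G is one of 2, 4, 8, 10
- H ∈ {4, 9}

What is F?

8

The 8 variables together cover exactly {2, 4, 5, 6, 7, 8, 9, 10} — 8 values for 8 variables — and 6 appears only in C's list, so C = 6.
Among the 7 still-open variables, 7 fits only B (and all 7 values in {2, 4, 5, 7, 8, 9, 10} must be used), so B = 7.
Among the 6 still-open variables, 2 fits only G (and all 6 values in {2, 4, 5, 8, 9, 10} must be used), so G = 2.
Among the 5 still-open variables, 8 fits only F (and all 5 values in {4, 5, 8, 9, 10} must be used), so F = 8.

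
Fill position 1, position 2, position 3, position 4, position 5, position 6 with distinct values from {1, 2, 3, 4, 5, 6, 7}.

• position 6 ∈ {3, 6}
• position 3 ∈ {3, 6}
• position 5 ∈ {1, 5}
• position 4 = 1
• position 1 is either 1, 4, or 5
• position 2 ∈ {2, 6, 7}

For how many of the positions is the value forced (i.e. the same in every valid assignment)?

3

position 4 must be 1 (only option left). Eliminate 1 elsewhere: position 1, position 5.
position 5's domain is down to {5}, so position 5 = 5. Remove 5 from position 1.
That leaves position 1 = 4.
position 3 and position 6 between them cover only {3, 6} — a naked pair. Remove those values from position 2.
Determined: position 1=4, position 4=1, position 5=5. The other positions each still have more than one consistent value. That makes 3.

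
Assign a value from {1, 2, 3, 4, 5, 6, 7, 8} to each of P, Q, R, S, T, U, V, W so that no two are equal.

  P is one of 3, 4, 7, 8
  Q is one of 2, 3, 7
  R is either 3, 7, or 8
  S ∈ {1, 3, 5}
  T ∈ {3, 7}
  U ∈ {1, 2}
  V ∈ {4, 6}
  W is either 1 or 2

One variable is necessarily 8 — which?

R

The 8 variables together cover exactly {1, 2, 3, 4, 5, 6, 7, 8} — 8 values for 8 variables — and 5 appears only in S's list, so S = 5.
Among the 7 still-open variables, 6 fits only V (and all 7 values in {1, 2, 3, 4, 6, 7, 8} must be used), so V = 6.
The 6 still-open variables draw from only 6 values {1, 2, 3, 4, 7, 8}, so each is used; only P can be 4, hence P = 4.
Among the 5 still-open variables, 8 fits only R (and all 5 values in {1, 2, 3, 7, 8} must be used), so R = 8.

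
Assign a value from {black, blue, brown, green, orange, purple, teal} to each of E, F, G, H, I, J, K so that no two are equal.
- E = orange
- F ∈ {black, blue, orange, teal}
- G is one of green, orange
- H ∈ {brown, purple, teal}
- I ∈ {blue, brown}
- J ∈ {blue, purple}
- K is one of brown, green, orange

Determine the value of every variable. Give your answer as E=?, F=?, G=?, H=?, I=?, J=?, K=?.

E's domain is down to {orange}, so E = orange. Remove orange from F, G, K.
G has just one choice, so G = green. Remove green from K.
That leaves K = brown. So H, I can't be brown.
I must be blue (only option left). Strike blue from F, J.
J's domain is down to {purple}, so J = purple. Eliminate purple elsewhere: H.
H's domain is down to {teal}, so H = teal. Eliminate teal elsewhere: F.
F's domain is down to {black}, so F = black.

E=orange, F=black, G=green, H=teal, I=blue, J=purple, K=brown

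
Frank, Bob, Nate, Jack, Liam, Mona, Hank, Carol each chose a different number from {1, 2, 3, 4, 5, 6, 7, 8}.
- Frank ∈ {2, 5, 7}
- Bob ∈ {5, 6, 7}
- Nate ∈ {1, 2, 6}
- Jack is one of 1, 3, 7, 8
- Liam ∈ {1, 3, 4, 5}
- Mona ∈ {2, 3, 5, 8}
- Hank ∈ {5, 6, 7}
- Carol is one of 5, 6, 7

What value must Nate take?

1

The 8 variables draw from only 8 values {1, 2, 3, 4, 5, 6, 7, 8}, so each is used; only Liam can be 4, hence Liam = 4.
Bob, Hank, Carol share exactly the 3 values {5, 6, 7}; by pigeonhole those values go to them, so strike 5, 6, 7 from Frank, Nate, Jack, Mona.
Frank's domain is down to {2}, so Frank = 2. Remove 2 from Nate, Mona.
So Nate = 1.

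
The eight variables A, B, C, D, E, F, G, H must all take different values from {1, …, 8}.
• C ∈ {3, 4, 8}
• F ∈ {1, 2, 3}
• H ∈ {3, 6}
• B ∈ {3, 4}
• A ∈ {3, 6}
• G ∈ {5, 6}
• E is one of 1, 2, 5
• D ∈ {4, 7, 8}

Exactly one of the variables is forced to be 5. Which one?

G

Among the 8 variables, 7 fits only D (and all 8 values in {1, 2, 3, 4, 5, 6, 7, 8} must be used), so D = 7.
The 7 still-open variables together cover exactly {1, 2, 3, 4, 5, 6, 8} — 7 values for 7 variables — and 8 appears only in C's list, so C = 8.
The 6 still-open variables together cover exactly {1, 2, 3, 4, 5, 6} — 6 values for 6 variables — and 4 appears only in B's list, so B = 4.
The 2 variables A and H are confined to {3, 6}, which locks those values in; drop them from F, G.
So 5 goes to G.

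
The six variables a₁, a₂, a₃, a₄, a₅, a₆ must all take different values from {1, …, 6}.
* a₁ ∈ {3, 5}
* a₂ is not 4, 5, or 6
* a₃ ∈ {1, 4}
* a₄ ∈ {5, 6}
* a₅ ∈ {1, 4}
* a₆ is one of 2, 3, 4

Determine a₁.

Among the 6 variables, 6 fits only a₄ (and all 6 values in {1, 2, 3, 4, 5, 6} must be used), so a₄ = 6.
Among the 5 still-open variables, 5 fits only a₁ (and all 5 values in {1, 2, 3, 4, 5} must be used), so a₁ = 5.

5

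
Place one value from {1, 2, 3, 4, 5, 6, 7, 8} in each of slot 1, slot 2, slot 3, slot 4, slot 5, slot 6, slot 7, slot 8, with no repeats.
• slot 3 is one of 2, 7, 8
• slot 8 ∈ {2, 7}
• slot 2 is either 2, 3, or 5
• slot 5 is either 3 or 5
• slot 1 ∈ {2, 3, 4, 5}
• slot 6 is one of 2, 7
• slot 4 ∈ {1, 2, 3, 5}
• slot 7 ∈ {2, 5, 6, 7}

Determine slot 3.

Among the 8 variables, 1 fits only slot 4 (and all 8 values in {1, 2, 3, 4, 5, 6, 7, 8} must be used), so slot 4 = 1.
The 7 still-open variables together cover exactly {2, 3, 4, 5, 6, 7, 8} — 7 values for 7 variables — and 4 appears only in slot 1's list, so slot 1 = 4.
The 6 still-open variables together cover exactly {2, 3, 5, 6, 7, 8} — 6 values for 6 variables — and 6 appears only in slot 7's list, so slot 7 = 6.
The 5 still-open variables draw from only 5 values {2, 3, 5, 7, 8}, so each is used; only slot 3 can be 8, hence slot 3 = 8.

8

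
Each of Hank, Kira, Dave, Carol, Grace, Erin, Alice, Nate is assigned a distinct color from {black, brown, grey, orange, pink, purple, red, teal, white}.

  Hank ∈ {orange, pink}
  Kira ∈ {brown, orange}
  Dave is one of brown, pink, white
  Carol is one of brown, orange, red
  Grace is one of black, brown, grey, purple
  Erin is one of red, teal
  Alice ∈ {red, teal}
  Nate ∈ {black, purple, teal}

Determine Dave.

white

Erin and Alice between them cover only {red, teal} — a naked pair. Remove those values from Carol, Nate.
Kira and Carol share exactly the 2 values {brown, orange}; by pigeonhole those values go to them, so strike brown, orange from Hank, Dave, Grace.
Hank must be pink (only option left). So Dave can't be pink.
So Dave = white.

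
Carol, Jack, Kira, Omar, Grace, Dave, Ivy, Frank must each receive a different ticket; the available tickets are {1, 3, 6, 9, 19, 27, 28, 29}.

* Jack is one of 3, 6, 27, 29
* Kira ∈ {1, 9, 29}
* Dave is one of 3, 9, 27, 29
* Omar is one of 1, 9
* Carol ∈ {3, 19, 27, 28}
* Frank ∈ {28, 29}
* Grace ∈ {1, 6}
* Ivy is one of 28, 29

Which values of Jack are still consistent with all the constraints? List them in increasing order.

3, 27

The 8 variables together cover exactly {1, 3, 6, 9, 19, 27, 28, 29} — 8 values for 8 variables — and 19 appears only in Carol's list, so Carol = 19.
The 2 variables Ivy and Frank are confined to {28, 29}, which locks those values in; drop them from Jack, Kira, Dave.
The 2 variables Kira and Omar are confined to {1, 9}, which locks those values in; drop them from Grace, Dave.
That leaves Grace = 6. Remove 6 from Jack.
No further eliminations apply; Jack can still be any of 3, 27.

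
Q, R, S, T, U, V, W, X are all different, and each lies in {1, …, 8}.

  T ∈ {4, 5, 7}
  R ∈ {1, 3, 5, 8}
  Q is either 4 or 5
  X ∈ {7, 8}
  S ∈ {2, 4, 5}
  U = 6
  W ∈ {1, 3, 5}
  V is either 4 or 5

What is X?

U's domain is down to {6}, so U = 6.
The 7 still-open variables draw from only 7 values {1, 2, 3, 4, 5, 7, 8}, so each is used; only S can be 2, hence S = 2.
Q and V between them cover only {4, 5} — a naked pair. Remove those values from R, T, W.
That leaves T = 7. Strike 7 from X.
So X = 8.

8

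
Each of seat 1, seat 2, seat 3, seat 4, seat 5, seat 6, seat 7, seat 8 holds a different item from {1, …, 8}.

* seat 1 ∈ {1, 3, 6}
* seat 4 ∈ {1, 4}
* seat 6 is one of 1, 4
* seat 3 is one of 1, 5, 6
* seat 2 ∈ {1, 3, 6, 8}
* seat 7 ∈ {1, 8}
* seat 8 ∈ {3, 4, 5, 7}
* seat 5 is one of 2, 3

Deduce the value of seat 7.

Among the 8 variables, 2 fits only seat 5 (and all 8 values in {1, 2, 3, 4, 5, 6, 7, 8} must be used), so seat 5 = 2.
The 7 still-open variables draw from only 7 values {1, 3, 4, 5, 6, 7, 8}, so each is used; only seat 8 can be 7, hence seat 8 = 7.
Among the 6 still-open variables, 5 fits only seat 3 (and all 6 values in {1, 3, 4, 5, 6, 8} must be used), so seat 3 = 5.
seat 4 and seat 6 share exactly the 2 values {1, 4}; by pigeonhole those values go to them, so strike 1, 4 from seat 1, seat 2, seat 7.
So seat 7 = 8.

8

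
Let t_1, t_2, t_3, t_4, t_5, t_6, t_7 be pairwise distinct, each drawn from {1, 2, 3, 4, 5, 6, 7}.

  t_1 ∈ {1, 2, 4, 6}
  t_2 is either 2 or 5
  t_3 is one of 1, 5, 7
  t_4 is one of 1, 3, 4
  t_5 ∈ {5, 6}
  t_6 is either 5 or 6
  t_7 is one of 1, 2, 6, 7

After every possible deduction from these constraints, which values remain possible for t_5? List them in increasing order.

Among the 7 variables, 3 fits only t_4 (and all 7 values in {1, 2, 3, 4, 5, 6, 7} must be used), so t_4 = 3.
The 6 still-open variables draw from only 6 values {1, 2, 4, 5, 6, 7}, so each is used; only t_1 can be 4, hence t_1 = 4.
t_5 and t_6 between them cover only {5, 6} — a naked pair. Remove those values from t_2, t_3, t_7.
t_2 must be 2 (only option left). Remove 2 from t_7.
No further eliminations apply; t_5 can still be any of 5, 6.

5, 6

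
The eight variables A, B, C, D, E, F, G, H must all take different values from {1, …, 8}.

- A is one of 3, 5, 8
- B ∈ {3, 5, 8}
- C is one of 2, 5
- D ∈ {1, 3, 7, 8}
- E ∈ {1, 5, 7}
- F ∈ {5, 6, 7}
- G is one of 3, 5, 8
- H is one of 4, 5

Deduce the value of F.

Among the 8 variables, 2 fits only C (and all 8 values in {1, 2, 3, 4, 5, 6, 7, 8} must be used), so C = 2.
The 7 still-open variables draw from only 7 values {1, 3, 4, 5, 6, 7, 8}, so each is used; only H can be 4, hence H = 4.
The 6 still-open variables together cover exactly {1, 3, 5, 6, 7, 8} — 6 values for 6 variables — and 6 appears only in F's list, so F = 6.

6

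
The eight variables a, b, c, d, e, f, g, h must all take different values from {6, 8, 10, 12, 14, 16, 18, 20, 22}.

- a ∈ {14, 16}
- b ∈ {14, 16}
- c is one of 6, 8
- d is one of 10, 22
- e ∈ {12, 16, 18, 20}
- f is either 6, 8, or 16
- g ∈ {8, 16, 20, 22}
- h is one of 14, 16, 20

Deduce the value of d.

a and b share exactly the 2 values {14, 16}; by pigeonhole those values go to them, so strike 14, 16 from e, f, g, h.
h's domain is down to {20}, so h = 20. Strike 20 from e, g.
The 2 variables c and f are confined to {6, 8}, which locks those values in; drop them from g.
g has just one choice, so g = 22. Strike 22 from d.
So d = 10.

10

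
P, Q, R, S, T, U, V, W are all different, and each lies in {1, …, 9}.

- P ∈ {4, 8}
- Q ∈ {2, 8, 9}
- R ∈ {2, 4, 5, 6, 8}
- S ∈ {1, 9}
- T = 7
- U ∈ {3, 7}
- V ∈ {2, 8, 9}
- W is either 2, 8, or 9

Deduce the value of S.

1

T must be 7 (only option left). Remove 7 from U.
U's domain is down to {3}, so U = 3.
The 3 variables Q, V, W are confined to {2, 8, 9}, which locks those values in; drop them from P, R, S.
So S = 1.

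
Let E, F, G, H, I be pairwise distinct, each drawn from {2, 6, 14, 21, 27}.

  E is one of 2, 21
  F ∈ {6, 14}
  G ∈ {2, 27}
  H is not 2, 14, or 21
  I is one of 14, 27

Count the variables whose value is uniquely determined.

The 5 variables together cover exactly {2, 6, 14, 21, 27} — 5 values for 5 variables — and 21 appears only in E's list, so E = 21.
The 4 still-open variables together cover exactly {2, 6, 14, 27} — 4 values for 4 variables — and 2 appears only in G's list, so G = 2.
Determined: E=21, G=2. The other variables each still have more than one consistent value. That makes 2.

2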